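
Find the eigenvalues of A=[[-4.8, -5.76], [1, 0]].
Eigenvalues solve det(λI - A) = 0.
Characteristic polynomial: λ^2 + 4.8*λ + 5.76 = 0.
Factor: (λ + 2.4)(λ + 2.4) = 0.
Roots: -2.4, -2.4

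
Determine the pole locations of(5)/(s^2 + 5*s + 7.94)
Set denominator = 0: s^2 + 5*s + 7.94 = 0 → Poles: -2.5 + 1.3j, -2.5 - 1.3j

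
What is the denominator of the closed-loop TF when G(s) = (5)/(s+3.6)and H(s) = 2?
Characteristic poly = G_den * H_den + G_num * H_num = (s + 3.6) + (10) = s + 13.6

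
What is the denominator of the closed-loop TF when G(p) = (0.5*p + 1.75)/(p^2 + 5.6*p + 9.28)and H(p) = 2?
Characteristic poly = G_den * H_den + G_num * H_num = (p^2 + 5.6*p + 9.28) + (p + 3.5) = p^2 + 6.6*p + 12.78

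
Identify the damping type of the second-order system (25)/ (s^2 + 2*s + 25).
Standard form: ωn²/(s²+2ζωn·s+ωn²) gives ωn=5, ζ=0.2.
Underdamped (ζ = 0.2 < 1)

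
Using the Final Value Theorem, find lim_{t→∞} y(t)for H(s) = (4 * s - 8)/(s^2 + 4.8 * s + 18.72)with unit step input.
FVT: lim_{t→∞} y(t) = lim_{s→0} s*Y(s) where Y(s) = H(s)/s.
= lim_{s→0} H(s) = H(0) = num(0)/den(0) = -8/18.72 = -0.4274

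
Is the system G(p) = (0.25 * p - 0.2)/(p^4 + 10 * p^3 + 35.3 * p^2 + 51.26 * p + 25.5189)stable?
Denominator: p^4 + 10*p^3 + 35.3*p^2 + 51.26*p + 25.5189 = (p + 3.7)(p + 3.3)(p + 1.9)(p + 1.1). Poles: -1.1, -1.9, -3.3, -3.7. All Re(p)<0: Yes (stable)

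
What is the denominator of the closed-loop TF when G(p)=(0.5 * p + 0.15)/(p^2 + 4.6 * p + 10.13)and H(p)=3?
Characteristic poly = G_den * H_den + G_num * H_num = (p^2 + 4.6*p + 10.13) + (1.5*p + 0.45) = p^2 + 6.1*p + 10.58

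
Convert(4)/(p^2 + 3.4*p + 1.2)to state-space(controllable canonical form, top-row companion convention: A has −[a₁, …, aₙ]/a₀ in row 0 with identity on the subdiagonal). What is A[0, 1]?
Reachable canonical form for den = p^2 + 3.4*p + 1.2: top row of A = -[a₁,a₂,...,aₙ]/a₀, ones on the subdiagonal, zeros elsewhere.
A = [[-3.4, -1.2], [1, 0]].
A[0,1] = -1.2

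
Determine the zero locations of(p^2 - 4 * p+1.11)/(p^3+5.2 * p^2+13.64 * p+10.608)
Set numerator = 0: p^2 - 4*p + 1.11 = (p - 0.3)(p - 3.7) = 0 → Zeros: 0.3, 3.7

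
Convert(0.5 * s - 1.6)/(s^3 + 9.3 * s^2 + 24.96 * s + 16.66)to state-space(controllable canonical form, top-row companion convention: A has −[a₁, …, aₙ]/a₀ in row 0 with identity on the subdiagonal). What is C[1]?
Reachable canonical form: C = numerator coefficients (right-aligned, zero-padded to length n).
num = 0.5*s - 1.6, C = [[0, 0.5, -1.6]].
C[1] = 0.5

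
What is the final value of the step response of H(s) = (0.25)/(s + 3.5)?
FVT: lim_{t→∞} y(t) = lim_{s→0} s*Y(s) where Y(s) = H(s)/s.
= lim_{s→0} H(s) = H(0) = num(0)/den(0) = 0.25/3.5 = 0.07143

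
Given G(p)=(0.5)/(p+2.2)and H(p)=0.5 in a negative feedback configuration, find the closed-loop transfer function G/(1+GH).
Closed-loop T = G/(1+GH).
Numerator: G_num * H_den = 0.5.
Denominator: G_den * H_den + G_num * H_num = (p + 2.2) + (0.25) = p + 2.45.
T(p) = (0.5)/(p + 2.45)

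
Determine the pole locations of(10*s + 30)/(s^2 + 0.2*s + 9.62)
Set denominator = 0: s^2 + 0.2*s + 9.62 = 0 → Poles: -0.1 + 3.1j, -0.1 - 3.1j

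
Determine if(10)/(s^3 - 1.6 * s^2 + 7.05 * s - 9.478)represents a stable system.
Denominator: s^3 - 1.6*s^2 + 7.05*s - 9.478 = (s - 1.4)(s^2 - 0.2*s + 6.77). Poles: 0.1 + 2.6j, 0.1 - 2.6j, 1.4. All Re(p)<0: No (unstable)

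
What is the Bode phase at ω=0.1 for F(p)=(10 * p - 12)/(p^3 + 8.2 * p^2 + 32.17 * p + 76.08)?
Substitute p = j*0.1: F(j0.1) = -0.157061 + 0.0198046j.
∠F(j0.1) = atan2(Im, Re) = atan2(0.0198046, -0.157061) = 172.81°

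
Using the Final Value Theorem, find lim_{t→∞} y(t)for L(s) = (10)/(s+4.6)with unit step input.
FVT: lim_{t→∞} y(t) = lim_{s→0} s*Y(s) where Y(s) = L(s)/s.
= lim_{s→0} L(s) = L(0) = num(0)/den(0) = 10/4.6 = 2.174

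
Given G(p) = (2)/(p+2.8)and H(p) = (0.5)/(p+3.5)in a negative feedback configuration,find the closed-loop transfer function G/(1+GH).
Closed-loop T = G/(1+GH).
Numerator: G_num * H_den = 2*p + 7.
Denominator: G_den * H_den + G_num * H_num = (p^2 + 6.3*p + 9.8) + (1) = p^2 + 6.3*p + 10.8.
T(p) = (2*p + 7)/(p^2 + 6.3*p + 10.8)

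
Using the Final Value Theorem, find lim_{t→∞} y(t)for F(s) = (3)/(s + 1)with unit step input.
FVT: lim_{t→∞} y(t) = lim_{s→0} s*Y(s) where Y(s) = F(s)/s.
= lim_{s→0} F(s) = F(0) = num(0)/den(0) = 3/1 = 3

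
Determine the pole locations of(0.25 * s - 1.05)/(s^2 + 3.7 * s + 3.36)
Set denominator = 0: s^2 + 3.7*s + 3.36 = (s + 1.6)(s + 2.1) = 0 → Poles: -1.6, -2.1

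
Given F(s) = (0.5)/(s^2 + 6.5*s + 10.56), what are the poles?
Set denominator = 0: s^2 + 6.5*s + 10.56 = (s + 3.3)(s + 3.2) = 0 → Poles: -3.2, -3.3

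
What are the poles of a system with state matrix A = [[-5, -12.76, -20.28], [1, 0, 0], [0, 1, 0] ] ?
Eigenvalues solve det(λI - A) = 0.
Characteristic polynomial: λ^3 + 5*λ^2 + 12.76*λ + 20.28 = 0.
Factor: (λ + 3)(λ^2 + 2*λ + 6.76) = 0.
Roots: -1 + 2.4j, -1 - 2.4j, -3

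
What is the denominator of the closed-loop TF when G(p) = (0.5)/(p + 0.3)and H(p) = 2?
Characteristic poly = G_den * H_den + G_num * H_num = (p + 0.3) + (1) = p + 1.3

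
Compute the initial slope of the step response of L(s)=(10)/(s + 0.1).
IVT: y'(0⁺) = lim_{s→∞} s²·Y(s) = lim_{s→∞} s·L(s).
deg(num) = 0, deg(den) = 1, relative degree = 1, so s·L(s) → (leading num)/(leading den) = 10/1 = 10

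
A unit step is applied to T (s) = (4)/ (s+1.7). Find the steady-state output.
FVT: lim_{t→∞} y(t) = lim_{s→0} s*Y(s) where Y(s) = T(s)/s.
= lim_{s→0} T(s) = T(0) = num(0)/den(0) = 4/1.7 = 2.353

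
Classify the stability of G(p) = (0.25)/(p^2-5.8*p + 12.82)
Denominator: p^2 - 5.8*p + 12.82. Poles: 2.9 + 2.1j, 2.9 - 2.1j. Unstable (2 pole(s) in RHP)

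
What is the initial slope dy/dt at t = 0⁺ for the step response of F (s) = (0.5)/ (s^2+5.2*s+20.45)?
IVT: y'(0⁺) = lim_{s→∞} s²·Y(s) = lim_{s→∞} s·F(s).
deg(num) = 0, deg(den) = 2, relative degree = 2 ≥ 2, so s·F(s) → 0. Initial slope = 0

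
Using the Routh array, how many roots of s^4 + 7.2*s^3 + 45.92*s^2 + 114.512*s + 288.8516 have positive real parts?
Routh array:
s^4: [1, 45.92, 288.8516]; s^3: [7.2, 114.512]; s^2: [30.0156, 288.8516]; s^1: [45.2235]; s^0: [288.8516]
First column: [1, 7.2, 30.0156, 45.2235, 288.8516]. Sign changes = RHP roots = 0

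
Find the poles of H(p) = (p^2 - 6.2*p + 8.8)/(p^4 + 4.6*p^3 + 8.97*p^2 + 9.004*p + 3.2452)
Set denominator = 0: p^4 + 4.6*p^3 + 8.97*p^2 + 9.004*p + 3.2452 = (p + 1.9)(p + 0.7)(p^2 + 2*p + 2.44) = 0 → Poles: -0.7, -1 + 1.2j, -1 - 1.2j, -1.9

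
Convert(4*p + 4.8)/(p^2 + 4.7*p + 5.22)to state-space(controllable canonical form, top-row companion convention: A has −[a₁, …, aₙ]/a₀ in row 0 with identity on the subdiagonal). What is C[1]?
Reachable canonical form: C = numerator coefficients (right-aligned, zero-padded to length n).
num = 4*p + 4.8, C = [[4, 4.8]].
C[1] = 4.8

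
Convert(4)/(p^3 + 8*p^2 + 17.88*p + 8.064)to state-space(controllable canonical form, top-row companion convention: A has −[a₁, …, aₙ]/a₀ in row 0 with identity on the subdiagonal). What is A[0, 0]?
Reachable canonical form for den = p^3 + 8*p^2 + 17.88*p + 8.064: top row of A = -[a₁,a₂,...,aₙ]/a₀, ones on the subdiagonal, zeros elsewhere.
A = [[-8, -17.88, -8.064], [1, 0, 0], [0, 1, 0]].
A[0,0] = -8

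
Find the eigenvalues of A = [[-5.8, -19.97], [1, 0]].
Eigenvalues solve det(λI - A) = 0.
Characteristic polynomial: λ^2 + 5.8*λ + 19.97 = 0.
Roots: -2.9 + 3.4j, -2.9 - 3.4j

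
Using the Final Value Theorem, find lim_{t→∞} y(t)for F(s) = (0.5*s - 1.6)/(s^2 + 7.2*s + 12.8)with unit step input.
FVT: lim_{t→∞} y(t) = lim_{s→0} s*Y(s) where Y(s) = F(s)/s.
= lim_{s→0} F(s) = F(0) = num(0)/den(0) = -1.6/12.8 = -0.125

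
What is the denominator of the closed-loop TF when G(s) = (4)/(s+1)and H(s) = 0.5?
Characteristic poly = G_den * H_den + G_num * H_num = (s + 1) + (2) = s + 3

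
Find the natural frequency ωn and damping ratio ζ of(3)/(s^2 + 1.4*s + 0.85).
Underdamped: complex pole -0.7 + 0.6j. ωn = |pole| = 0.922, ζ = -Re(pole)/ωn = 0.7593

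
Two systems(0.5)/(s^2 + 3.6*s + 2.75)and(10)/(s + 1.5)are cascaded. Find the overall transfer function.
Series: H = H₁ · H₂ = (n₁·n₂)/(d₁·d₂).
Num: n₁·n₂ = 5. Den: d₁·d₂ = s^3 + 5.1*s^2 + 8.15*s + 4.125.
H(s) = (5)/(s^3 + 5.1*s^2 + 8.15*s + 4.125)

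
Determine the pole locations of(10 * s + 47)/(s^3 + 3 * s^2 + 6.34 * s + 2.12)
Set denominator = 0: s^3 + 3*s^2 + 6.34*s + 2.12 = (s + 0.4)(s^2 + 2.6*s + 5.3) = 0 → Poles: -0.4, -1.3 + 1.9j, -1.3 - 1.9j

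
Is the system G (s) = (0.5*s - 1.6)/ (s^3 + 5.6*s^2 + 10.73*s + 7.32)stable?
Denominator: s^3 + 5.6*s^2 + 10.73*s + 7.32 = (s + 2.4)(s^2 + 3.2*s + 3.05). Poles: -1.6 + 0.7j, -1.6 - 0.7j, -2.4. All Re(p)<0: Yes (stable)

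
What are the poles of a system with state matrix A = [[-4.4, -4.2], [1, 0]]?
Eigenvalues solve det(λI - A) = 0.
Characteristic polynomial: λ^2 + 4.4*λ + 4.2 = 0.
Factor: (λ + 1.4)(λ + 3) = 0.
Roots: -1.4, -3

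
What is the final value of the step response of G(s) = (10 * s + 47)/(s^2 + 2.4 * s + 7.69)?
FVT: lim_{t→∞} y(t) = lim_{s→0} s*Y(s) where Y(s) = G(s)/s.
= lim_{s→0} G(s) = G(0) = num(0)/den(0) = 47/7.69 = 6.112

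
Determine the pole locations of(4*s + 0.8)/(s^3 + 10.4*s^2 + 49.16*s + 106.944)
Set denominator = 0: s^3 + 10.4*s^2 + 49.16*s + 106.944 = (s + 4.8)(s^2 + 5.6*s + 22.28) = 0 → Poles: -2.8 + 3.8j, -2.8 - 3.8j, -4.8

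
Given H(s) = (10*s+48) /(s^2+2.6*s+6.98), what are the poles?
Set denominator = 0: s^2 + 2.6*s + 6.98 = 0 → Poles: -1.3 + 2.3j, -1.3 - 2.3j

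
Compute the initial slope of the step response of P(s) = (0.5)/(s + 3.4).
IVT: y'(0⁺) = lim_{s→∞} s²·Y(s) = lim_{s→∞} s·P(s).
deg(num) = 0, deg(den) = 1, relative degree = 1, so s·P(s) → (leading num)/(leading den) = 0.5/1 = 0.5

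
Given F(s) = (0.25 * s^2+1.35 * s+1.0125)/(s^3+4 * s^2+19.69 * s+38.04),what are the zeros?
Set numerator = 0: 0.25*s^2 + 1.35*s + 1.0125 = 0.25*(s + 4.5)(s + 0.9) = 0 → Zeros: -0.9, -4.5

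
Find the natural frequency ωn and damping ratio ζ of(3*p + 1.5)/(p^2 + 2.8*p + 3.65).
Underdamped: complex pole -1.4 + 1.3j. ωn = |pole| = 1.91, ζ = -Re(pole)/ωn = 0.7328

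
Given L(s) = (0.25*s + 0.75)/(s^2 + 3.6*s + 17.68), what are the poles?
Set denominator = 0: s^2 + 3.6*s + 17.68 = 0 → Poles: -1.8 + 3.8j, -1.8 - 3.8j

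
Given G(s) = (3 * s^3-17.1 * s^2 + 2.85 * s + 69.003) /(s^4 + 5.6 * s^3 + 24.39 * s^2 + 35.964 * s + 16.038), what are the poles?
Set denominator = 0: s^4 + 5.6*s^3 + 24.39*s^2 + 35.964*s + 16.038 = (s + 0.9)(s + 1.1)(s^2 + 3.6*s + 16.2) = 0 → Poles: -0.9, -1.1, -1.8 + 3.6j, -1.8 - 3.6j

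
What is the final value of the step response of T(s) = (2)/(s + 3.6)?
FVT: lim_{t→∞} y(t) = lim_{s→0} s*Y(s) where Y(s) = T(s)/s.
= lim_{s→0} T(s) = T(0) = num(0)/den(0) = 2/3.6 = 0.5556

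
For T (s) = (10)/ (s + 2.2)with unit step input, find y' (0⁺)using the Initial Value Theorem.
IVT: y'(0⁺) = lim_{s→∞} s²·Y(s) = lim_{s→∞} s·T(s).
deg(num) = 0, deg(den) = 1, relative degree = 1, so s·T(s) → (leading num)/(leading den) = 10/1 = 10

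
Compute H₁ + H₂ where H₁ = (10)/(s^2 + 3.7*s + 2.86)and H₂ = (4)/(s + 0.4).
Parallel: H = H₁ + H₂ = (n₁·d₂ + n₂·d₁)/(d₁·d₂).
n₁·d₂ = 10*s + 4. n₂·d₁ = 4*s^2 + 14.8*s + 11.44. Sum = 4*s^2 + 24.8*s + 15.44. d₁·d₂ = s^3 + 4.1*s^2 + 4.34*s + 1.144.
H(s) = (4*s^2 + 24.8*s + 15.44)/(s^3 + 4.1*s^2 + 4.34*s + 1.144)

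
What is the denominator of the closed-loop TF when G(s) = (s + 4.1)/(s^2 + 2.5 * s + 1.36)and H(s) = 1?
Characteristic poly = G_den * H_den + G_num * H_num = (s^2 + 2.5*s + 1.36) + (s + 4.1) = s^2 + 3.5*s + 5.46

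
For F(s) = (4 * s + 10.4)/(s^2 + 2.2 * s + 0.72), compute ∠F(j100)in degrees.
Substitute s = j*100: F(j100) = -0.000159871 - 0.0400064j.
∠F(j100) = atan2(Im, Re) = atan2(-0.0400064, -0.000159871) = -90.23°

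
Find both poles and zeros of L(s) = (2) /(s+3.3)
Set denominator = 0: s + 3.3 = 0 → Poles: -3.3
Numerator is a nonzero constant (2) → Zeros: none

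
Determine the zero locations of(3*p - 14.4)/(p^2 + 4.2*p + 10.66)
Set numerator = 0: 3*p - 14.4 = 0 → Zeros: 4.8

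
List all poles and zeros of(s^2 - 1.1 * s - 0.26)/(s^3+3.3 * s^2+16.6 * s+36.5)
Set denominator = 0: s^3 + 3.3*s^2 + 16.6*s + 36.5 = (s + 2.5)(s^2 + 0.8*s + 14.6) = 0 → Poles: -0.4 + 3.8j, -0.4 - 3.8j, -2.5
Set numerator = 0: s^2 - 1.1*s - 0.26 = (s - 1.3)(s + 0.2) = 0 → Zeros: -0.2, 1.3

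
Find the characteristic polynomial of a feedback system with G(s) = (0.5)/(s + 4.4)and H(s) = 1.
Characteristic poly = G_den * H_den + G_num * H_num = (s + 4.4) + (0.5) = s + 4.9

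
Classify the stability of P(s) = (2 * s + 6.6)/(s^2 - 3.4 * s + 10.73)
Denominator: s^2 - 3.4*s + 10.73. Poles: 1.7 + 2.8j, 1.7 - 2.8j. Unstable (2 pole(s) in RHP)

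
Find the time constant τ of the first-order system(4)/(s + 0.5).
First-order system: τ = -1/pole. Pole = -0.5. τ = -1/(-0.5) = 2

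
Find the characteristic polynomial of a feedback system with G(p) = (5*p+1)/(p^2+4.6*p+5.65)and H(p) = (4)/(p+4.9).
Characteristic poly = G_den * H_den + G_num * H_num = (p^3 + 9.5*p^2 + 28.19*p + 27.685) + (20*p + 4) = p^3 + 9.5*p^2 + 48.19*p + 31.685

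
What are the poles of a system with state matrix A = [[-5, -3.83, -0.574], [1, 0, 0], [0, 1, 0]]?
Eigenvalues solve det(λI - A) = 0.
Characteristic polynomial: λ^3 + 5*λ^2 + 3.83*λ + 0.574 = 0.
Factor: (λ + 0.7)(λ + 4.1)(λ + 0.2) = 0.
Roots: -0.2, -0.7, -4.1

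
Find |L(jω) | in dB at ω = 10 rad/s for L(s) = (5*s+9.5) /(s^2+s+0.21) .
Substitute s = j*10: L(j10) = -0.044542 - 0.505516j.
|L(j10)| = sqrt(Re² + Im²) = 0.5075.
20*log₁₀(0.5075) = -5.89 dB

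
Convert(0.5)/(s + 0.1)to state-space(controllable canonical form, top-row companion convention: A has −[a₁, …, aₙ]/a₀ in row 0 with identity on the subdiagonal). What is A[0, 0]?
Reachable canonical form for den = s + 0.1: top row of A = -[a₁,a₂,...,aₙ]/a₀, ones on the subdiagonal, zeros elsewhere.
A = [[-0.1]].
A[0,0] = -0.1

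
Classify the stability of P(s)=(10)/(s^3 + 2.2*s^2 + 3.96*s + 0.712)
Denominator: s^3 + 2.2*s^2 + 3.96*s + 0.712 = (s + 0.2)(s^2 + 2*s + 3.56). Poles: -0.2, -1 + 1.6j, -1 - 1.6j. Stable (all poles in LHP)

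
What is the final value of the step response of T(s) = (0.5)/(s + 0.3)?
FVT: lim_{t→∞} y(t) = lim_{s→0} s*Y(s) where Y(s) = T(s)/s.
= lim_{s→0} T(s) = T(0) = num(0)/den(0) = 0.5/0.3 = 1.667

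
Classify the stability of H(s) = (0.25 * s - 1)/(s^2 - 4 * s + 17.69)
Denominator: s^2 - 4*s + 17.69. Poles: 2 + 3.7j, 2 - 3.7j. Unstable (2 pole(s) in RHP)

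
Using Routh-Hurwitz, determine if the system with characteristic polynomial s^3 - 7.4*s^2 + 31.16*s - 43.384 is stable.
Routh array:
s^3: [1, 31.16]; s^2: [-7.4, -43.384]; s^1: [25.2973]; s^0: [-43.384]
First column: [1, -7.4, 25.2973, -43.384]. Sign changes = 3.
No, unstable (3 RHP root(s))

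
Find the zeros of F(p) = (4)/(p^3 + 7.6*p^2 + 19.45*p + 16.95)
Numerator is a nonzero constant (4) → Zeros: none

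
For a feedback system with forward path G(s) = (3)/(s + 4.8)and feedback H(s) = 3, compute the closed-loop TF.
Closed-loop T = G/(1+GH).
Numerator: G_num * H_den = 3.
Denominator: G_den * H_den + G_num * H_num = (s + 4.8) + (9) = s + 13.8.
T(s) = (3)/(s + 13.8)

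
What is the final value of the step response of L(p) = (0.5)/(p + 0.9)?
FVT: lim_{t→∞} y(t) = lim_{p→0} p*Y(p) where Y(p) = L(p)/p.
= lim_{p→0} L(p) = L(0) = num(0)/den(0) = 0.5/0.9 = 0.5556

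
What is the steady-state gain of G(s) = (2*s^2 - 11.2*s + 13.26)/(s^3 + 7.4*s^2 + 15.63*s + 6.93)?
DC gain = G(0) = num(0)/den(0) = 13.26/6.93 = 1.913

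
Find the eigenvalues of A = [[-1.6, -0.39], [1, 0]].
Eigenvalues solve det(λI - A) = 0.
Characteristic polynomial: λ^2 + 1.6*λ + 0.39 = 0.
Factor: (λ + 1.3)(λ + 0.3) = 0.
Roots: -0.3, -1.3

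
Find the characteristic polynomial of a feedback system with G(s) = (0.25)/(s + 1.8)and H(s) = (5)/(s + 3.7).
Characteristic poly = G_den * H_den + G_num * H_num = (s^2 + 5.5*s + 6.66) + (1.25) = s^2 + 5.5*s + 7.91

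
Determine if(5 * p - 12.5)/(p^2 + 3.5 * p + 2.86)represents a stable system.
Denominator: p^2 + 3.5*p + 2.86 = (p + 1.3)(p + 2.2). Poles: -1.3, -2.2. All Re(p)<0: Yes (stable)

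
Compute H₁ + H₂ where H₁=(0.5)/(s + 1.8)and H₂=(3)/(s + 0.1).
Parallel: H = H₁ + H₂ = (n₁·d₂ + n₂·d₁)/(d₁·d₂).
n₁·d₂ = 0.5*s + 0.05. n₂·d₁ = 3*s + 5.4. Sum = 3.5*s + 5.45. d₁·d₂ = s^2 + 1.9*s + 0.18.
H(s) = (3.5*s + 5.45)/(s^2 + 1.9*s + 0.18)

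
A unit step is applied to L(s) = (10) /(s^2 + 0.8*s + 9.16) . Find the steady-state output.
FVT: lim_{t→∞} y(t) = lim_{s→0} s*Y(s) where Y(s) = L(s)/s.
= lim_{s→0} L(s) = L(0) = num(0)/den(0) = 10/9.16 = 1.092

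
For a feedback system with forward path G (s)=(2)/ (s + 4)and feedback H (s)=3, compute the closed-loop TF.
Closed-loop T = G/(1+GH).
Numerator: G_num * H_den = 2.
Denominator: G_den * H_den + G_num * H_num = (s + 4) + (6) = s + 10.
T(s) = (2)/(s + 10)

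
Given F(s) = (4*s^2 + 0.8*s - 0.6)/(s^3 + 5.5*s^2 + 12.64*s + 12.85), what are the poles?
Set denominator = 0: s^3 + 5.5*s^2 + 12.64*s + 12.85 = (s + 2.5)(s^2 + 3*s + 5.14) = 0 → Poles: -1.5 + 1.7j, -1.5 - 1.7j, -2.5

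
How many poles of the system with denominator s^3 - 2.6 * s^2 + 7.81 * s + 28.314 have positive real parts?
s^3 - 2.6*s^2 + 7.81*s + 28.314 = (s + 1.8)(s^2 - 4.4*s + 15.73). Poles: -1.8, 2.2 + 3.3j, 2.2 - 3.3j. RHP poles (Re>0): 2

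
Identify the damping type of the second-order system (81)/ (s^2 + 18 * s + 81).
Standard form: ωn²/(s²+2ζωn·s+ωn²) gives ωn=9, ζ=1.
Critically damped (ζ = 1)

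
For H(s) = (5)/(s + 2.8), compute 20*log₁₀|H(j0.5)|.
Substitute s = j*0.5: H(j0.5) = 1.73053 - 0.309023j.
|H(j0.5)| = sqrt(Re² + Im²) = 1.758.
20*log₁₀(1.758) = 4.90 dB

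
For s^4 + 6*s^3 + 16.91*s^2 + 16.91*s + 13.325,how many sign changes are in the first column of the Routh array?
Routh array:
s^4: [1, 16.91, 13.325]; s^3: [6, 16.91]; s^2: [14.0917, 13.325]; s^1: [11.2364]; s^0: [13.325]
First column: [1, 6, 14.0917, 11.2364, 13.325]. Sign changes = 0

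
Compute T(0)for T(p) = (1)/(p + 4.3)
DC gain = T(0) = num(0)/den(0) = 1/4.3 = 0.2326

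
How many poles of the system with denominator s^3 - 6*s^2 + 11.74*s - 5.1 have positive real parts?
s^3 - 6*s^2 + 11.74*s - 5.1 = (s - 0.6)(s^2 - 5.4*s + 8.5). Poles: 0.6, 2.7 + 1.1j, 2.7 - 1.1j. RHP poles (Re>0): 3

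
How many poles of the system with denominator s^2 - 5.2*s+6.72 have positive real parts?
s^2 - 5.2*s + 6.72 = (s - 2.4)(s - 2.8). Poles: 2.4, 2.8. RHP poles (Re>0): 2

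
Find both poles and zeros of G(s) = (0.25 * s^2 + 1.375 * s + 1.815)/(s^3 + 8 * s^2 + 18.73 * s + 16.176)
Set denominator = 0: s^3 + 8*s^2 + 18.73*s + 16.176 = (s + 4.8)(s^2 + 3.2*s + 3.37) = 0 → Poles: -1.6 + 0.9j, -1.6 - 0.9j, -4.8
Set numerator = 0: 0.25*s^2 + 1.375*s + 1.815 = 0.25*(s + 3.3)(s + 2.2) = 0 → Zeros: -2.2, -3.3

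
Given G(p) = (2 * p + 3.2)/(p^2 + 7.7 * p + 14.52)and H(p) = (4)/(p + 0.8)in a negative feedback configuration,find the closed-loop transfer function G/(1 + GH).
Closed-loop T = G/(1+GH).
Numerator: G_num * H_den = 2*p^2 + 4.8*p + 2.56.
Denominator: G_den * H_den + G_num * H_num = (p^3 + 8.5*p^2 + 20.68*p + 11.616) + (8*p + 12.8) = p^3 + 8.5*p^2 + 28.68*p + 24.416.
T(p) = (2*p^2 + 4.8*p + 2.56)/(p^3 + 8.5*p^2 + 28.68*p + 24.416)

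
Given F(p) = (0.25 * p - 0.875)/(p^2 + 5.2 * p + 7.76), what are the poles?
Set denominator = 0: p^2 + 5.2*p + 7.76 = 0 → Poles: -2.6 + 1j, -2.6 - 1j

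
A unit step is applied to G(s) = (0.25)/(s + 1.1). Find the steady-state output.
FVT: lim_{t→∞} y(t) = lim_{s→0} s*Y(s) where Y(s) = G(s)/s.
= lim_{s→0} G(s) = G(0) = num(0)/den(0) = 0.25/1.1 = 0.2273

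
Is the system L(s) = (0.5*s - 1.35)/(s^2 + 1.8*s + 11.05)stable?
Denominator: s^2 + 1.8*s + 11.05. Poles: -0.9 + 3.2j, -0.9 - 3.2j. All Re(p)<0: Yes (stable)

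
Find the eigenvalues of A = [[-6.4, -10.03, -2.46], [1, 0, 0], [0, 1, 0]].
Eigenvalues solve det(λI - A) = 0.
Characteristic polynomial: λ^3 + 6.4*λ^2 + 10.03*λ + 2.46 = 0.
Factor: (λ + 2)(λ + 4.1)(λ + 0.3) = 0.
Roots: -0.3, -2, -4.1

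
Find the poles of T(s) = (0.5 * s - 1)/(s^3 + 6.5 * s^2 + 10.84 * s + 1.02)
Set denominator = 0: s^3 + 6.5*s^2 + 10.84*s + 1.02 = (s + 3)(s + 0.1)(s + 3.4) = 0 → Poles: -0.1, -3, -3.4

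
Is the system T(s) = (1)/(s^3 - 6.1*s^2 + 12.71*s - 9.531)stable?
Denominator: s^3 - 6.1*s^2 + 12.71*s - 9.531 = (s - 2.7)(s^2 - 3.4*s + 3.53). Poles: 1.7 + 0.8j, 1.7 - 0.8j, 2.7. All Re(p)<0: No (unstable)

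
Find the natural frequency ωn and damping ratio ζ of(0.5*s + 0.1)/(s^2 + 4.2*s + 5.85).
Underdamped: complex pole -2.1 + 1.2j. ωn = |pole| = 2.419, ζ = -Re(pole)/ωn = 0.8682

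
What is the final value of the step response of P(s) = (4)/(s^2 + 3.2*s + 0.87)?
FVT: lim_{t→∞} y(t) = lim_{s→0} s*Y(s) where Y(s) = P(s)/s.
= lim_{s→0} P(s) = P(0) = num(0)/den(0) = 4/0.87 = 4.598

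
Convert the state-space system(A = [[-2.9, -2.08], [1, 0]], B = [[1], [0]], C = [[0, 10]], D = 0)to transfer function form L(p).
L(p) = C(pI - A)⁻¹B + D.
Characteristic polynomial det(pI - A) = p^2 + 2.9*p + 2.08.
Numerator from C·adj(pI-A)·B + D·det(pI-A) = 10.
L(p) = (10)/(p^2 + 2.9*p + 2.08)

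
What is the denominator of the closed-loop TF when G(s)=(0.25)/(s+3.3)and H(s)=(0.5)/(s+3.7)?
Characteristic poly = G_den * H_den + G_num * H_num = (s^2 + 7*s + 12.21) + (0.125) = s^2 + 7*s + 12.335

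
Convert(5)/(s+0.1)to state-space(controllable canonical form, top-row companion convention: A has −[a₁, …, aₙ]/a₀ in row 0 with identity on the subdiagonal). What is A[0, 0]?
Reachable canonical form for den = s + 0.1: top row of A = -[a₁,a₂,...,aₙ]/a₀, ones on the subdiagonal, zeros elsewhere.
A = [[-0.1]].
A[0,0] = -0.1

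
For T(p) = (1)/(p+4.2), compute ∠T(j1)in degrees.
Substitute p = j*1: T(j1) = 0.225322 - 0.0536481j.
∠T(j1) = atan2(Im, Re) = atan2(-0.0536481, 0.225322) = -13.39°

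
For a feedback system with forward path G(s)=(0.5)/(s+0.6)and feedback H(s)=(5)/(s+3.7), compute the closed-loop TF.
Closed-loop T = G/(1+GH).
Numerator: G_num * H_den = 0.5*s + 1.85.
Denominator: G_den * H_den + G_num * H_num = (s^2 + 4.3*s + 2.22) + (2.5) = s^2 + 4.3*s + 4.72.
T(s) = (0.5*s + 1.85)/(s^2 + 4.3*s + 4.72)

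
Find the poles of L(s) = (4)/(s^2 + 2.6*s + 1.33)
Set denominator = 0: s^2 + 2.6*s + 1.33 = (s + 1.9)(s + 0.7) = 0 → Poles: -0.7, -1.9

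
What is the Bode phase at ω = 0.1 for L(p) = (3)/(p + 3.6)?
Substitute p = j*0.1: L(j0.1) = 0.832691 - 0.0231303j.
∠L(j0.1) = atan2(Im, Re) = atan2(-0.0231303, 0.832691) = -1.59°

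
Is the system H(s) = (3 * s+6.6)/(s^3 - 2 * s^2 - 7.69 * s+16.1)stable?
Denominator: s^3 - 2*s^2 - 7.69*s + 16.1 = (s - 2.3)(s + 2.8)(s - 2.5). Poles: -2.8, 2.3, 2.5. All Re(p)<0: No (unstable)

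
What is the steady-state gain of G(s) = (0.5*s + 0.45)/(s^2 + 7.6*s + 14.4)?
DC gain = G(0) = num(0)/den(0) = 0.45/14.4 = 0.03125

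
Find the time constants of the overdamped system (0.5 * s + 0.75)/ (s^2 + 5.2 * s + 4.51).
Overdamped: real poles at -1.1, -4.1. τ = -1/pole → τ₁ = 0.9091, τ₂ = 0.2439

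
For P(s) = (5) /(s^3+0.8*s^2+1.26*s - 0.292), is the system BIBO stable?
Denominator: s^3 + 0.8*s^2 + 1.26*s - 0.292 = (s - 0.2)(s^2 + s + 1.46). Poles: -0.5 + 1.1j, -0.5 - 1.1j, 0.2. All Re(p)<0: No (unstable)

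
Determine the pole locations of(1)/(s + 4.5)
Set denominator = 0: s + 4.5 = 0 → Poles: -4.5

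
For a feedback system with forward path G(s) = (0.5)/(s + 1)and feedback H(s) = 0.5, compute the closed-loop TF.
Closed-loop T = G/(1+GH).
Numerator: G_num * H_den = 0.5.
Denominator: G_den * H_den + G_num * H_num = (s + 1) + (0.25) = s + 1.25.
T(s) = (0.5)/(s + 1.25)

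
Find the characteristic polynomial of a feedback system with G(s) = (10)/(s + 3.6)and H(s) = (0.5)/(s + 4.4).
Characteristic poly = G_den * H_den + G_num * H_num = (s^2 + 8*s + 15.84) + (5) = s^2 + 8*s + 20.84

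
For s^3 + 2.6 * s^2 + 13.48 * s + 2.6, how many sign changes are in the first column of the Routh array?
Routh array:
s^3: [1, 13.48]; s^2: [2.6, 2.6]; s^1: [12.48]; s^0: [2.6]
First column: [1, 2.6, 12.48, 2.6]. Sign changes = 0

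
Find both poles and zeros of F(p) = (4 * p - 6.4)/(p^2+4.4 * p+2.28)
Set denominator = 0: p^2 + 4.4*p + 2.28 = (p + 0.6)(p + 3.8) = 0 → Poles: -0.6, -3.8
Set numerator = 0: 4*p - 6.4 = 0 → Zeros: 1.6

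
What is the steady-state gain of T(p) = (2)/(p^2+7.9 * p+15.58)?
DC gain = T(0) = num(0)/den(0) = 2/15.58 = 0.1284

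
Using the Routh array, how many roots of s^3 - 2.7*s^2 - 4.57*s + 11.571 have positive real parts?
Routh array:
s^3: [1, -4.57]; s^2: [-2.7, 11.571]; s^1: [-0.284444]; s^0: [11.571]
First column: [1, -2.7, -0.284444, 11.571]. Sign changes = RHP roots = 2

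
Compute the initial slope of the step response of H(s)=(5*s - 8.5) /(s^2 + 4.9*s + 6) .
IVT: y'(0⁺) = lim_{s→∞} s²·Y(s) = lim_{s→∞} s·H(s).
deg(num) = 1, deg(den) = 2, relative degree = 1, so s·H(s) → (leading num)/(leading den) = 5/1 = 5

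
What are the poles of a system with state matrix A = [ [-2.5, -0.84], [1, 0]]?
Eigenvalues solve det(λI - A) = 0.
Characteristic polynomial: λ^2 + 2.5*λ + 0.84 = 0.
Factor: (λ + 2.1)(λ + 0.4) = 0.
Roots: -0.4, -2.1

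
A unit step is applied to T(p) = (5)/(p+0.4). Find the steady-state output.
FVT: lim_{t→∞} y(t) = lim_{p→0} p*Y(p) where Y(p) = T(p)/p.
= lim_{p→0} T(p) = T(0) = num(0)/den(0) = 5/0.4 = 12.5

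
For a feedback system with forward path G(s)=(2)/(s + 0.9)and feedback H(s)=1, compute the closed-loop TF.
Closed-loop T = G/(1+GH).
Numerator: G_num * H_den = 2.
Denominator: G_den * H_den + G_num * H_num = (s + 0.9) + (2) = s + 2.9.
T(s) = (2)/(s + 2.9)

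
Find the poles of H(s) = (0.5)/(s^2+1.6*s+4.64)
Set denominator = 0: s^2 + 1.6*s + 4.64 = 0 → Poles: -0.8 + 2j, -0.8 - 2j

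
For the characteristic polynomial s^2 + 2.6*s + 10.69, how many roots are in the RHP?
Poles: -1.3 + 3j, -1.3 - 3j. RHP poles (Re>0): 0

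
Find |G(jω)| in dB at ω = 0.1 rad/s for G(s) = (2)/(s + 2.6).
Substitute s = j*0.1: G(j0.1) = 0.768095 - 0.0295421j.
|G(j0.1)| = sqrt(Re² + Im²) = 0.7687.
20*log₁₀(0.7687) = -2.29 dB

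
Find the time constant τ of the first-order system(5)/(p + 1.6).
First-order system: τ = -1/pole. Pole = -1.6. τ = -1/(-1.6) = 0.625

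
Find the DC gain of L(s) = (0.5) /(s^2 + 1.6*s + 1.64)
DC gain = L(0) = num(0)/den(0) = 0.5/1.64 = 0.3049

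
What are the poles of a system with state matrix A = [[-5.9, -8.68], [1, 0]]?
Eigenvalues solve det(λI - A) = 0.
Characteristic polynomial: λ^2 + 5.9*λ + 8.68 = 0.
Factor: (λ + 3.1)(λ + 2.8) = 0.
Roots: -2.8, -3.1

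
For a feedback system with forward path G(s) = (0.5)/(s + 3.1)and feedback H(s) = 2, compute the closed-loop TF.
Closed-loop T = G/(1+GH).
Numerator: G_num * H_den = 0.5.
Denominator: G_den * H_den + G_num * H_num = (s + 3.1) + (1) = s + 4.1.
T(s) = (0.5)/(s + 4.1)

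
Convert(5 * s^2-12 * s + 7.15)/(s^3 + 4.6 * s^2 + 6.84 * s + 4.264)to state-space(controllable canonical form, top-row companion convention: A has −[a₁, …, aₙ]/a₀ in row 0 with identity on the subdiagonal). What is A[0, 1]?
Reachable canonical form for den = s^3 + 4.6*s^2 + 6.84*s + 4.264: top row of A = -[a₁,a₂,...,aₙ]/a₀, ones on the subdiagonal, zeros elsewhere.
A = [[-4.6, -6.84, -4.264], [1, 0, 0], [0, 1, 0]].
A[0,1] = -6.84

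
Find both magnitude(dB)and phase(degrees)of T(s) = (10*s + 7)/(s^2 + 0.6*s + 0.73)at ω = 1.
Substitute s = j*1: T(j1) = 9.49411 - 15.939j.
|T| = 20*log₁₀(sqrt(Re²+Im²)) = 25.37 dB.
∠T = atan2(Im, Re) = -59.22°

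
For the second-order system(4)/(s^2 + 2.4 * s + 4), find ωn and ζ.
Standard form: ωn²/(s²+2ζωn·s+ωn²).
const=4=ωn² → ωn=2, s coeff=2.4=2ζωn → ζ=0.6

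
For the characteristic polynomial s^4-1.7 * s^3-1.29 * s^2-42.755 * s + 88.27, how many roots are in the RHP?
s^4 - 1.7*s^3 - 1.29*s^2 - 42.755*s + 88.27 = (s - 2)(s - 3.5)(s^2 + 3.8*s + 12.61). Poles: -1.9 + 3j, -1.9 - 3j, 2, 3.5. RHP poles (Re>0): 2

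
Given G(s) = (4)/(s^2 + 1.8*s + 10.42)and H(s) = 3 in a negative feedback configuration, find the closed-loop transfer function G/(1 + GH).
Closed-loop T = G/(1+GH).
Numerator: G_num * H_den = 4.
Denominator: G_den * H_den + G_num * H_num = (s^2 + 1.8*s + 10.42) + (12) = s^2 + 1.8*s + 22.42.
T(s) = (4)/(s^2 + 1.8*s + 22.42)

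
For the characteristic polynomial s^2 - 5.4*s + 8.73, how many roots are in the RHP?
Poles: 2.7 + 1.2j, 2.7 - 1.2j. RHP poles (Re>0): 2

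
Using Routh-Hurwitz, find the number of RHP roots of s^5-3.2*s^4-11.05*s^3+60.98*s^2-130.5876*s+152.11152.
Routh array:
s^5: [1, -11.05, -130.5876]; s^4: [-3.2, 60.98, 152.11152]; s^3: [8.00625, -83.05275]; s^2: [27.7848, 152.11152]; s^1: [-126.884]; s^0: [152.11152]
First column: [1, -3.2, 8.00625, 27.7848, -126.884, 152.11152]. Sign changes = RHP roots = 4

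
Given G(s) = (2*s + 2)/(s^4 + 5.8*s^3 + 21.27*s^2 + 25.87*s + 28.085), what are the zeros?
Set numerator = 0: 2*s + 2 = 0 → Zeros: -1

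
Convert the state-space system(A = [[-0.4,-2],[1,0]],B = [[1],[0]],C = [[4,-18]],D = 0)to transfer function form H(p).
H(p) = C(pI - A)⁻¹B + D.
Characteristic polynomial det(pI - A) = p^2 + 0.4*p + 2.
Numerator from C·adj(pI-A)·B + D·det(pI-A) = 4*p - 18.
H(p) = (4*p - 18)/(p^2 + 0.4*p + 2)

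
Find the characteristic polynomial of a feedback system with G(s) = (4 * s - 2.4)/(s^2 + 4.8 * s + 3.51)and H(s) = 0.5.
Characteristic poly = G_den * H_den + G_num * H_num = (s^2 + 4.8*s + 3.51) + (2*s - 1.2) = s^2 + 6.8*s + 2.31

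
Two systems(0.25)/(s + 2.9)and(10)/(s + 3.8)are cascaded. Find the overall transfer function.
Series: H = H₁ · H₂ = (n₁·n₂)/(d₁·d₂).
Num: n₁·n₂ = 2.5. Den: d₁·d₂ = s^2 + 6.7*s + 11.02.
H(s) = (2.5)/(s^2 + 6.7*s + 11.02)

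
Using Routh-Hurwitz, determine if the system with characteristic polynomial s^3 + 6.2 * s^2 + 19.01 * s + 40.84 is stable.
Routh array:
s^3: [1, 19.01]; s^2: [6.2, 40.84]; s^1: [12.4229]; s^0: [40.84]
First column: [1, 6.2, 12.4229, 40.84]. Sign changes = 0.
Yes, stable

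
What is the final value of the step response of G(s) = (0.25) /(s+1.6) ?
FVT: lim_{t→∞} y(t) = lim_{s→0} s*Y(s) where Y(s) = G(s)/s.
= lim_{s→0} G(s) = G(0) = num(0)/den(0) = 0.25/1.6 = 0.1562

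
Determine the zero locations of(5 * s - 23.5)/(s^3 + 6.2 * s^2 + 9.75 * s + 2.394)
Set numerator = 0: 5*s - 23.5 = 0 → Zeros: 4.7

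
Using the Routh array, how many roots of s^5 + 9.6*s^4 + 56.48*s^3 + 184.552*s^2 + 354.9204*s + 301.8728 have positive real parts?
Routh array:
s^5: [1, 56.48, 354.9204]; s^4: [9.6, 184.552, 301.8728]; s^3: [37.2558, 323.475]; s^2: [101.2, 301.8728]; s^1: [212.343]; s^0: [301.8728]
First column: [1, 9.6, 37.2558, 101.2, 212.343, 301.8728]. Sign changes = RHP roots = 0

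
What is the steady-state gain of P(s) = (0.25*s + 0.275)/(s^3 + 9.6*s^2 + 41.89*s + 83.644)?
DC gain = P(0) = num(0)/den(0) = 0.275/83.644 = 0.003288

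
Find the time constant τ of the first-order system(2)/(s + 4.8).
First-order system: τ = -1/pole. Pole = -4.8. τ = -1/(-4.8) = 0.2083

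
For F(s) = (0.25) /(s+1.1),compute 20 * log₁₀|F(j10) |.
Substitute s = j*10: F(j10) = 0.00271712 - 0.0247011j.
|F(j10)| = sqrt(Re² + Im²) = 0.02485.
20*log₁₀(0.02485) = -32.09 dB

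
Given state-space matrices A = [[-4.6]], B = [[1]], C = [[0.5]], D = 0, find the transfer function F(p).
F(p) = C(pI - A)⁻¹B + D.
Characteristic polynomial det(pI - A) = p + 4.6.
Numerator from C·adj(pI-A)·B + D·det(pI-A) = 0.5.
F(p) = (0.5)/(p + 4.6)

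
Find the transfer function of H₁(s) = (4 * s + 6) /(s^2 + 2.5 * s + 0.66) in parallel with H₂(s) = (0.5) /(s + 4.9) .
Parallel: H = H₁ + H₂ = (n₁·d₂ + n₂·d₁)/(d₁·d₂).
n₁·d₂ = 4*s^2 + 25.6*s + 29.4. n₂·d₁ = 0.5*s^2 + 1.25*s + 0.33. Sum = 4.5*s^2 + 26.85*s + 29.73. d₁·d₂ = s^3 + 7.4*s^2 + 12.91*s + 3.234.
H(s) = (4.5*s^2 + 26.85*s + 29.73)/(s^3 + 7.4*s^2 + 12.91*s + 3.234)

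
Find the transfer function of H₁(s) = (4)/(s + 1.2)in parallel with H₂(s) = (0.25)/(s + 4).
Parallel: H = H₁ + H₂ = (n₁·d₂ + n₂·d₁)/(d₁·d₂).
n₁·d₂ = 4*s + 16. n₂·d₁ = 0.25*s + 0.3. Sum = 4.25*s + 16.3. d₁·d₂ = s^2 + 5.2*s + 4.8.
H(s) = (4.25*s + 16.3)/(s^2 + 5.2*s + 4.8)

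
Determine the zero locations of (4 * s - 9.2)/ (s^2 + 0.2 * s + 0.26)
Set numerator = 0: 4*s - 9.2 = 0 → Zeros: 2.3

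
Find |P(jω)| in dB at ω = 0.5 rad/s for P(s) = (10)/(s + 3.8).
Substitute s = j*0.5: P(j0.5) = 2.58679 - 0.340368j.
|P(j0.5)| = sqrt(Re² + Im²) = 2.609.
20*log₁₀(2.609) = 8.33 dB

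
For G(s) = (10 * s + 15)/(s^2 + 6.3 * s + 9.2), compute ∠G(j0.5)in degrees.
Substitute s = j*0.5: G(j0.5) = 1.6662 - 0.0277701j.
∠G(j0.5) = atan2(Im, Re) = atan2(-0.0277701, 1.6662) = -0.95°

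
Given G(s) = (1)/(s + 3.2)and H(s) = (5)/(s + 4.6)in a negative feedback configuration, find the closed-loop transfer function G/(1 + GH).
Closed-loop T = G/(1+GH).
Numerator: G_num * H_den = s + 4.6.
Denominator: G_den * H_den + G_num * H_num = (s^2 + 7.8*s + 14.72) + (5) = s^2 + 7.8*s + 19.72.
T(s) = (s + 4.6)/(s^2 + 7.8*s + 19.72)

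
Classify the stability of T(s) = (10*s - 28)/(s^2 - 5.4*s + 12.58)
Denominator: s^2 - 5.4*s + 12.58. Poles: 2.7 + 2.3j, 2.7 - 2.3j. Unstable (2 pole(s) in RHP)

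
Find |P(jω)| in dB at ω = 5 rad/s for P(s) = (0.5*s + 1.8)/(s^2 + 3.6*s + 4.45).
Substitute s = j*5: P(j5) = 0.0107329 - 0.112253j.
|P(j5)| = sqrt(Re² + Im²) = 0.1128.
20*log₁₀(0.1128) = -18.96 dB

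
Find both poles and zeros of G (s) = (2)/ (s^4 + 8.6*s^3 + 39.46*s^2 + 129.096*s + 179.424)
Set denominator = 0: s^4 + 8.6*s^3 + 39.46*s^2 + 129.096*s + 179.424 = (s + 4)(s + 2.8)(s^2 + 1.8*s + 16.02) = 0 → Poles: -0.9 + 3.9j, -0.9 - 3.9j, -2.8, -4
Numerator is a nonzero constant (2) → Zeros: none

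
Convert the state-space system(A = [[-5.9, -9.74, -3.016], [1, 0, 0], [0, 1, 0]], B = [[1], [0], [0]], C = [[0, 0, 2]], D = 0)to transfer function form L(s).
L(s) = C(sI - A)⁻¹B + D.
Characteristic polynomial det(sI - A) = s^3 + 5.9*s^2 + 9.74*s + 3.016.
Numerator from C·adj(sI-A)·B + D·det(sI-A) = 2.
L(s) = (2)/(s^3 + 5.9*s^2 + 9.74*s + 3.016)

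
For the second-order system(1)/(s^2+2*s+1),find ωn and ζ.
Standard form: ωn²/(s²+2ζωn·s+ωn²).
const=1=ωn² → ωn=1, s coeff=2=2ζωn → ζ=1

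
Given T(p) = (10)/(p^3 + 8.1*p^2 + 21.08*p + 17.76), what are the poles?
Set denominator = 0: p^3 + 8.1*p^2 + 21.08*p + 17.76 = (p + 3.7)(p + 2.4)(p + 2) = 0 → Poles: -2, -2.4, -3.7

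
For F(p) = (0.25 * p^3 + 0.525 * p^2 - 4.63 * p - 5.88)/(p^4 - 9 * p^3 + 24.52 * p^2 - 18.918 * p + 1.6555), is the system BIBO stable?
Denominator: p^4 - 9*p^3 + 24.52*p^2 - 18.918*p + 1.6555 = (p - 1.1)(p - 0.1)(p - 3.5)(p - 4.3). Poles: 0.1, 1.1, 3.5, 4.3. All Re(p)<0: No (unstable)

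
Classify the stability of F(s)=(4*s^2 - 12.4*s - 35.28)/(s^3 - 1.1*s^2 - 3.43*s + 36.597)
Denominator: s^3 - 1.1*s^2 - 3.43*s + 36.597 = (s + 3.3)(s^2 - 4.4*s + 11.09). Poles: -3.3, 2.2 + 2.5j, 2.2 - 2.5j. Unstable (2 pole(s) in RHP)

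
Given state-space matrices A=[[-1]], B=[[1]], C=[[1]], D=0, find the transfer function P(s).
P(s) = C(sI - A)⁻¹B + D.
Characteristic polynomial det(sI - A) = s + 1.
Numerator from C·adj(sI-A)·B + D·det(sI-A) = 1.
P(s) = (1)/(s + 1)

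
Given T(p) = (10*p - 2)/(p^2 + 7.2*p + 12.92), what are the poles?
Set denominator = 0: p^2 + 7.2*p + 12.92 = (p + 3.4)(p + 3.8) = 0 → Poles: -3.4, -3.8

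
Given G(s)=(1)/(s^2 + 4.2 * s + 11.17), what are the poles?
Set denominator = 0: s^2 + 4.2*s + 11.17 = 0 → Poles: -2.1 + 2.6j, -2.1 - 2.6j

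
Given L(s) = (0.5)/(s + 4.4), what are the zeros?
Numerator is a nonzero constant (0.5) → Zeros: none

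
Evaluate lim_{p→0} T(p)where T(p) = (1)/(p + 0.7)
DC gain = T(0) = num(0)/den(0) = 1/0.7 = 1.429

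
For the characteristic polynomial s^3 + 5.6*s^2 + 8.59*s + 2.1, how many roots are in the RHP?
s^3 + 5.6*s^2 + 8.59*s + 2.1 = (s + 0.3)(s + 2.5)(s + 2.8). Poles: -0.3, -2.5, -2.8. RHP poles (Re>0): 0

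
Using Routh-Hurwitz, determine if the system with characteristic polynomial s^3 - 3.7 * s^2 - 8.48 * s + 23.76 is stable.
Routh array:
s^3: [1, -8.48]; s^2: [-3.7, 23.76]; s^1: [-2.05838]; s^0: [23.76]
First column: [1, -3.7, -2.05838, 23.76]. Sign changes = 2.
No, unstable (2 RHP root(s))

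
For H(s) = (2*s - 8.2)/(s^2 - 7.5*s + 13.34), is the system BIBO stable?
Denominator: s^2 - 7.5*s + 13.34 = (s - 4.6)(s - 2.9). Poles: 2.9, 4.6. All Re(p)<0: No (unstable)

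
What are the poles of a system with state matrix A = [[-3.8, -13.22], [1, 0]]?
Eigenvalues solve det(λI - A) = 0.
Characteristic polynomial: λ^2 + 3.8*λ + 13.22 = 0.
Roots: -1.9 + 3.1j, -1.9 - 3.1j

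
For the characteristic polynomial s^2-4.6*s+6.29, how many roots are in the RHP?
Poles: 2.3 + 1j, 2.3 - 1j. RHP poles (Re>0): 2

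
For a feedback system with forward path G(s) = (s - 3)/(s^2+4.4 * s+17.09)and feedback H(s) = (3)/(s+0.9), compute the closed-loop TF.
Closed-loop T = G/(1+GH).
Numerator: G_num * H_den = s^2 - 2.1*s - 2.7.
Denominator: G_den * H_den + G_num * H_num = (s^3 + 5.3*s^2 + 21.05*s + 15.381) + (3*s - 9) = s^3 + 5.3*s^2 + 24.05*s + 6.381.
T(s) = (s^2 - 2.1*s - 2.7)/(s^3 + 5.3*s^2 + 24.05*s + 6.381)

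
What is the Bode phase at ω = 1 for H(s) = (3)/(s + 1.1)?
Substitute s = j*1: H(j1) = 1.49321 - 1.35747j.
∠H(j1) = atan2(Im, Re) = atan2(-1.35747, 1.49321) = -42.27°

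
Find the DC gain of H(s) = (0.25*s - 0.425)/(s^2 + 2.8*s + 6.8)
DC gain = H(0) = num(0)/den(0) = -0.425/6.8 = -0.0625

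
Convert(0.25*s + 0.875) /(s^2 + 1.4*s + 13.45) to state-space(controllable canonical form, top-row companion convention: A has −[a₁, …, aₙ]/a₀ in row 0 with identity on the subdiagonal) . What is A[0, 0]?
Reachable canonical form for den = s^2 + 1.4*s + 13.45: top row of A = -[a₁,a₂,...,aₙ]/a₀, ones on the subdiagonal, zeros elsewhere.
A = [[-1.4, -13.45], [1, 0]].
A[0,0] = -1.4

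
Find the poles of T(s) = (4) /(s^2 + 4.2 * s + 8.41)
Set denominator = 0: s^2 + 4.2*s + 8.41 = 0 → Poles: -2.1 + 2j, -2.1 - 2j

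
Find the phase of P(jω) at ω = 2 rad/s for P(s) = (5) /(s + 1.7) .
Substitute s = j*2: P(j2) = 1.23367 - 1.45138j.
∠P(j2) = atan2(Im, Re) = atan2(-1.45138, 1.23367) = -49.64°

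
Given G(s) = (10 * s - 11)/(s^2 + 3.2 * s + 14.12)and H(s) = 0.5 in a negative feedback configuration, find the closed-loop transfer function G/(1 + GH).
Closed-loop T = G/(1+GH).
Numerator: G_num * H_den = 10*s - 11.
Denominator: G_den * H_den + G_num * H_num = (s^2 + 3.2*s + 14.12) + (5*s - 5.5) = s^2 + 8.2*s + 8.62.
T(s) = (10*s - 11)/(s^2 + 8.2*s + 8.62)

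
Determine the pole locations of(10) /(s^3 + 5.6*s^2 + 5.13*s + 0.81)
Set denominator = 0: s^3 + 5.6*s^2 + 5.13*s + 0.81 = (s + 4.5)(s + 0.2)(s + 0.9) = 0 → Poles: -0.2, -0.9, -4.5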